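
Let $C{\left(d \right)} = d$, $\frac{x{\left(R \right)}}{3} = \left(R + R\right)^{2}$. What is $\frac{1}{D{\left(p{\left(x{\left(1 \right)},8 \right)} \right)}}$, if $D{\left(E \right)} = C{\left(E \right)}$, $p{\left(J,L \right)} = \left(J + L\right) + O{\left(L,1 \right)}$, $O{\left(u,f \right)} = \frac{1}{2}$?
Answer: $\frac{2}{41} \approx 0.048781$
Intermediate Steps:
$O{\left(u,f \right)} = \frac{1}{2}$
$x{\left(R \right)} = 12 R^{2}$ ($x{\left(R \right)} = 3 \left(R + R\right)^{2} = 3 \left(2 R\right)^{2} = 3 \cdot 4 R^{2} = 12 R^{2}$)
$p{\left(J,L \right)} = \frac{1}{2} + J + L$ ($p{\left(J,L \right)} = \left(J + L\right) + \frac{1}{2} = \frac{1}{2} + J + L$)
$D{\left(E \right)} = E$
$\frac{1}{D{\left(p{\left(x{\left(1 \right)},8 \right)} \right)}} = \frac{1}{\frac{1}{2} + 12 \cdot 1^{2} + 8} = \frac{1}{\frac{1}{2} + 12 \cdot 1 + 8} = \frac{1}{\frac{1}{2} + 12 + 8} = \frac{1}{\frac{41}{2}} = \frac{2}{41}$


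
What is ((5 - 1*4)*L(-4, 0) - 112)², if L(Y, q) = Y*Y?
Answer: 9216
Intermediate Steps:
L(Y, q) = Y²
((5 - 1*4)*L(-4, 0) - 112)² = ((5 - 1*4)*(-4)² - 112)² = ((5 - 4)*16 - 112)² = (1*16 - 112)² = (16 - 112)² = (-96)² = 9216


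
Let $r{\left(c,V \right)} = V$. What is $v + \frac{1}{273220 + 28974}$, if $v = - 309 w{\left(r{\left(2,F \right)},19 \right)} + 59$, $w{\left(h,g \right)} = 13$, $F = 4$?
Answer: $- \frac{1196083851}{302194} \approx -3958.0$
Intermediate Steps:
$v = -3958$ ($v = \left(-309\right) 13 + 59 = -4017 + 59 = -3958$)
$v + \frac{1}{273220 + 28974} = -3958 + \frac{1}{273220 + 28974} = -3958 + \frac{1}{302194} = - \frac{1196083851}{302194}$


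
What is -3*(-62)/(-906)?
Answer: -31/151 ≈ -0.20530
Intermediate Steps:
-3*(-62)/(-906) = 186*(-1/906) = -31/151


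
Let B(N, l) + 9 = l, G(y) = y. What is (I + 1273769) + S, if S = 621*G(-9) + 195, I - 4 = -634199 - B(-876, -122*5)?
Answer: 634799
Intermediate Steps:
B(N, l) = -9 + l
I = -633576 (I = 4 + (-634199 - (-9 - 122*5)) = 4 + (-634199 - (-9 - 610)) = 4 + (-634199 - 1*(-619)) = 4 + (-634199 + 619) = 4 - 633580 = -633576)
S = -5394 (S = 621*(-9) + 195 = -5589 + 195 = -5394)
(I + 1273769) + S = (-633576 + 1273769) - 5394 = 640193 - 5394 = 634799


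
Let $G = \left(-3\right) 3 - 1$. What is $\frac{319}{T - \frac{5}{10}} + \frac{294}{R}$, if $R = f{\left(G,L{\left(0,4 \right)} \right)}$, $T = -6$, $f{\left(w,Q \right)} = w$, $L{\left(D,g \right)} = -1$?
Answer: $- \frac{5101}{65} \approx -78.477$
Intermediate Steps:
$G = -10$ ($G = -9 - 1 = -10$)
$R = -10$
$\frac{319}{T - \frac{5}{10}} + \frac{294}{R} = \frac{319}{-6 - \frac{5}{10}} + \frac{294}{-10} = \frac{319}{-6 - 5 \cdot \frac{1}{10}} + 294 \left(- \frac{1}{10}\right) = \frac{319}{-6 - \frac{1}{2}} - \frac{147}{5} = \frac{319}{- \frac{13}{2}} - \frac{147}{5} = 319 \left(- \frac{2}{13}\right) - \frac{147}{5} = - \frac{638}{13} - \frac{147}{5} = - \frac{5101}{65}$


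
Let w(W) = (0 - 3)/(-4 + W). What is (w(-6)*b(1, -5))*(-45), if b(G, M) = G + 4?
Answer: -135/2 ≈ -67.500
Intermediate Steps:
b(G, M) = 4 + G
w(W) = -3/(-4 + W)
(w(-6)*b(1, -5))*(-45) = ((-3/(-4 - 6))*(4 + 1))*(-45) = (-3/(-10)*5)*(-45) = (-3*(-⅒)*5)*(-45) = ((3/10)*5)*(-45) = (3/2)*(-45) = -135/2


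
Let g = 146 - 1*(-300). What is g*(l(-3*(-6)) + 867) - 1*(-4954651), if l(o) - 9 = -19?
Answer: 5336873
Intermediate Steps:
l(o) = -10 (l(o) = 9 - 19 = -10)
g = 446 (g = 146 + 300 = 446)
g*(l(-3*(-6)) + 867) - 1*(-4954651) = 446*(-10 + 867) - 1*(-4954651) = 446*857 + 4954651 = 382222 + 4954651 = 5336873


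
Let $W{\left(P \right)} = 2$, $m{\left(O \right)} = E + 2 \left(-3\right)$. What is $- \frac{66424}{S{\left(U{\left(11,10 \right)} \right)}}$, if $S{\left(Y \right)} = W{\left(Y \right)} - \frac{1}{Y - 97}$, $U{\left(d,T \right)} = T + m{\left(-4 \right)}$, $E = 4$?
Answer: $- \frac{5911736}{179} \approx -33026.0$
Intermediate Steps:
$m{\left(O \right)} = -2$ ($m{\left(O \right)} = 4 + 2 \left(-3\right) = 4 - 6 = -2$)
$U{\left(d,T \right)} = -2 + T$ ($U{\left(d,T \right)} = T - 2 = -2 + T$)
$S{\left(Y \right)} = 2 - \frac{1}{-97 + Y}$ ($S{\left(Y \right)} = 2 - \frac{1}{Y - 97} = 2 - \frac{1}{-97 + Y}$)
$- \frac{66424}{S{\left(U{\left(11,10 \right)} \right)}} = - \frac{66424}{\frac{1}{-97 + \left(-2 + 10\right)} \left(-195 + 2 \left(-2 + 10\right)\right)} = - \frac{66424}{\frac{1}{-97 + 8} \left(-195 + 2 \cdot 8\right)} = - \frac{66424}{\frac{1}{-89} \left(-195 + 16\right)} = - \frac{66424}{\left(- \frac{1}{89}\right) \left(-179\right)} = - \frac{66424}{\frac{179}{89}} = \left(-66424\right) \frac{89}{179} = - \frac{5911736}{179}$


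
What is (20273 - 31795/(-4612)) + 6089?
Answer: 121613339/4612 ≈ 26369.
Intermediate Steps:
(20273 - 31795/(-4612)) + 6089 = (20273 - 31795*(-1/4612)) + 6089 = (20273 + 31795/4612) + 6089 = 93530871/4612 + 6089 = 121613339/4612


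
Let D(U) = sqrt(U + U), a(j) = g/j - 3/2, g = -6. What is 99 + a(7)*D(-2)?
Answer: 99 - 33*I/7 ≈ 99.0 - 4.7143*I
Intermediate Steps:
a(j) = -3/2 - 6/j (a(j) = -6/j - 3/2 = -3/2 - 6/j)
D(U) = sqrt(2)*sqrt(U) (D(U) = sqrt(2*U) = sqrt(2)*sqrt(U))
99 + a(7)*D(-2) = 99 + (-3/2 - 6/7)*(sqrt(2)*sqrt(-2)) = 99 + (-3/2 - 6*1/7)*(sqrt(2)*(I*sqrt(2))) = 99 + (-3/2 - 6/7)*(2*I) = 99 - 33*I/7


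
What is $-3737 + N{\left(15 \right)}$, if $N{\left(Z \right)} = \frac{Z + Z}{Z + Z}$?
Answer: $-3736$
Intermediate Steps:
$N{\left(Z \right)} = 1$ ($N{\left(Z \right)} = \frac{2 Z}{2 Z} = 2 Z \frac{1}{2 Z} = 1$)
$-3737 + N{\left(15 \right)} = -3737 + 1 = -3736$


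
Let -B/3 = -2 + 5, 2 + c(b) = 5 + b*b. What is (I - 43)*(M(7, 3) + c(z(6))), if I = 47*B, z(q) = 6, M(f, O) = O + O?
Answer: -20970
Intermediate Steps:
M(f, O) = 2*O
c(b) = 3 + b² (c(b) = -2 + (5 + b*b) = -2 + (5 + b²) = 3 + b²)
B = -9 (B = -3*(-2 + 5) = -3*3 = -9)
I = -423 (I = 47*(-9) = -423)
(I - 43)*(M(7, 3) + c(z(6))) = (-423 - 43)*(2*3 + (3 + 6²)) = -466*(6 + (3 + 36)) = -466*(6 + 39) = -466*45 = -20970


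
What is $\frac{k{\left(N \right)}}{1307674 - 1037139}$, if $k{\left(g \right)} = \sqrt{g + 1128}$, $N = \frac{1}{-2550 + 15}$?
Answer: $\frac{\sqrt{42892185}}{52754325} \approx 0.00012415$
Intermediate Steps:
$N = - \frac{1}{2535}$ ($N = \frac{1}{-2535} = - \frac{1}{2535} \approx -0.00039448$)
$k{\left(g \right)} = \sqrt{1128 + g}$
$\frac{k{\left(N \right)}}{1307674 - 1037139} = \frac{\sqrt{1128 - \frac{1}{2535}}}{1307674 - 1037139} = \frac{\sqrt{\frac{2859479}{2535}}}{270535} = \frac{\sqrt{42892185}}{195} \cdot \frac{1}{270535} = \frac{\sqrt{42892185}}{52754325}$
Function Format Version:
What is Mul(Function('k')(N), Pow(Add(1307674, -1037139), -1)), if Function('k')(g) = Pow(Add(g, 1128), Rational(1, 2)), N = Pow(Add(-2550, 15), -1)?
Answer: Mul(Rational(1, 52754325), Pow(42892185, Rational(1, 2))) ≈ 0.00012415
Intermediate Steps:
N = Rational(-1, 2535) (N = Pow(-2535, -1) = Rational(-1, 2535) ≈ -0.00039448)
Function('k')(g) = Pow(Add(1128, g), Rational(1, 2))
Mul(Function('k')(N), Pow(Add(1307674, -1037139), -1)) = Mul(Pow(Add(1128, Rational(-1, 2535)), Rational(1, 2)), Pow(Add(1307674, -1037139), -1)) = Mul(Pow(Rational(2859479, 2535), Rational(1, 2)), Pow(270535, -1)) = Mul(Mul(Rational(1, 195), Pow(42892185, Rational(1, 2))), Rational(1, 270535)) = Mul(Rational(1, 52754325), Pow(42892185, Rational(1, 2)))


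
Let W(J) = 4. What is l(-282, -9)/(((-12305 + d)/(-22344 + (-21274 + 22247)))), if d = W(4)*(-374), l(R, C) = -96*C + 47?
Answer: 19468981/13801 ≈ 1410.7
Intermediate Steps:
l(R, C) = 47 - 96*C
d = -1496 (d = 4*(-374) = -1496)
l(-282, -9)/(((-12305 + d)/(-22344 + (-21274 + 22247)))) = (47 - 96*(-9))/(((-12305 - 1496)/(-22344 + (-21274 + 22247)))) = (47 + 864)/((-13801/(-22344 + 973))) = 911/((-13801/(-21371))) = 911/((-13801*(-1/21371))) = 911/(13801/21371) = 911*(21371/13801) = 19468981/13801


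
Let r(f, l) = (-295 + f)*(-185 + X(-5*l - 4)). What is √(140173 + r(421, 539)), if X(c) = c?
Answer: I*√223211 ≈ 472.45*I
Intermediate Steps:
r(f, l) = (-295 + f)*(-189 - 5*l) (r(f, l) = (-295 + f)*(-185 + (-5*l - 4)) = (-295 + f)*(-185 + (-4 - 5*l)) = (-295 + f)*(-189 - 5*l))
√(140173 + r(421, 539)) = √(140173 + (55755 - 189*421 + 1475*539 - 5*421*539)) = √(140173 + (55755 - 79569 + 795025 - 1134595)) = √(140173 - 363384) = √(-223211) = I*√223211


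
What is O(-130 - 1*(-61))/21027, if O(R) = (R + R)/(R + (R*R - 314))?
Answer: -23/15342701 ≈ -1.4991e-6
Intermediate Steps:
O(R) = 2*R/(-314 + R + R²) (O(R) = (2*R)/(R + (R² - 314)) = (2*R)/(R + (-314 + R²)) = (2*R)/(-314 + R + R²) = 2*R/(-314 + R + R²))
O(-130 - 1*(-61))/21027 = (2*(-130 - 1*(-61))/(-314 + (-130 - 1*(-61)) + (-130 - 1*(-61))²))/21027 = (2*(-130 + 61)/(-314 + (-130 + 61) + (-130 + 61)²))*(1/21027) = (2*(-69)/(-314 - 69 + (-69)²))*(1/21027) = (2*(-69)/(-314 - 69 + 4761))*(1/21027) = (2*(-69)/4378)*(1/21027) = (2*(-69)*(1/4378))*(1/21027) = -69/2189*1/21027 = -23/15342701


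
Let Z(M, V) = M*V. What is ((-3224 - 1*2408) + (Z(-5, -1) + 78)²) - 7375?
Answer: -6118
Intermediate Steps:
((-3224 - 1*2408) + (Z(-5, -1) + 78)²) - 7375 = ((-3224 - 1*2408) + (-5*(-1) + 78)²) - 7375 = ((-3224 - 2408) + (5 + 78)²) - 7375 = (-5632 + 83²) - 7375 = (-5632 + 6889) - 7375 = 1257 - 7375 = -6118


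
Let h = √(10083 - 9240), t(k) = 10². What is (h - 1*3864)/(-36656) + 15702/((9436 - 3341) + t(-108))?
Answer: 24979583/9461830 - √843/36656 ≈ 2.6392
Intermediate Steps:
t(k) = 100
h = √843 ≈ 29.034
(h - 1*3864)/(-36656) + 15702/((9436 - 3341) + t(-108)) = (√843 - 1*3864)/(-36656) + 15702/((9436 - 3341) + 100) = (√843 - 3864)*(-1/36656) + 15702/(6095 + 100) = (-3864 + √843)*(-1/36656) + 15702/6195 = (483/4582 - √843/36656) + 15702*(1/6195) = (483/4582 - √843/36656) + 5234/2065 = 24979583/9461830 - √843/36656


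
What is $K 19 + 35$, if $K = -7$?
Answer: $-98$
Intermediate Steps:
$K 19 + 35 = \left(-7\right) 19 + 35 = -133 + 35 = -98$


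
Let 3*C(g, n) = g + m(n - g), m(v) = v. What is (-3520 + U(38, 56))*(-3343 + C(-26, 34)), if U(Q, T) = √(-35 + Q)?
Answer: 35182400/3 - 9995*√3/3 ≈ 1.1722e+7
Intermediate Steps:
C(g, n) = n/3 (C(g, n) = (g + (n - g))/3 = n/3)
(-3520 + U(38, 56))*(-3343 + C(-26, 34)) = (-3520 + √(-35 + 38))*(-3343 + (⅓)*34) = (-3520 + √3)*(-3343 + 34/3) = (-3520 + √3)*(-9995/3) = 35182400/3 - 9995*√3/3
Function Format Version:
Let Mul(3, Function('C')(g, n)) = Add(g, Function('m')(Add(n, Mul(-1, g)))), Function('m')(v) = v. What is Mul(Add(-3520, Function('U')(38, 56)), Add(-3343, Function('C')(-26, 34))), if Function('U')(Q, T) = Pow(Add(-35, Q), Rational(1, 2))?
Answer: Add(Rational(35182400, 3), Mul(Rational(-9995, 3), Pow(3, Rational(1, 2)))) ≈ 1.1722e+7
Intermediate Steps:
Function('C')(g, n) = Mul(Rational(1, 3), n) (Function('C')(g, n) = Mul(Rational(1, 3), Add(g, Add(n, Mul(-1, g)))) = Mul(Rational(1, 3), n))
Mul(Add(-3520, Function('U')(38, 56)), Add(-3343, Function('C')(-26, 34))) = Mul(Add(-3520, Pow(Add(-35, 38), Rational(1, 2))), Add(-3343, Mul(Rational(1, 3), 34))) = Mul(Add(-3520, Pow(3, Rational(1, 2))), Add(-3343, Rational(34, 3))) = Mul(Add(-3520, Pow(3, Rational(1, 2))), Rational(-9995, 3)) = Add(Rational(35182400, 3), Mul(Rational(-9995, 3), Pow(3, Rational(1, 2))))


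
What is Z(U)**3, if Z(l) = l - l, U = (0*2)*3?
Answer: 0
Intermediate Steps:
U = 0 (U = 0*3 = 0)
Z(l) = 0
Z(U)**3 = 0**3 = 0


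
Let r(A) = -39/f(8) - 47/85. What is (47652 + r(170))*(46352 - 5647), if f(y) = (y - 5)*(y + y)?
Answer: 527576389683/272 ≈ 1.9396e+9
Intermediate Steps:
f(y) = 2*y*(-5 + y) (f(y) = (-5 + y)*(2*y) = 2*y*(-5 + y))
r(A) = -1857/1360 (r(A) = -39*1/(16*(-5 + 8)) - 47/85 = -39/(2*8*3) - 47*1/85 = -39/48 - 47/85 = -39*1/48 - 47/85 = -13/16 - 47/85 = -1857/1360)
(47652 + r(170))*(46352 - 5647) = (47652 - 1857/1360)*(46352 - 5647) = (64804863/1360)*40705 = 527576389683/272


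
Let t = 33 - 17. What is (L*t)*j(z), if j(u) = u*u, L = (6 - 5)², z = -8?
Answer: 1024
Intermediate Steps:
t = 16
L = 1 (L = 1² = 1)
j(u) = u²
(L*t)*j(z) = (1*16)*(-8)² = 16*64 = 1024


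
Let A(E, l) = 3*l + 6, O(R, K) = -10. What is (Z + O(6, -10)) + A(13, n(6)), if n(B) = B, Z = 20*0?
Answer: 14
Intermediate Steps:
Z = 0
A(E, l) = 6 + 3*l
(Z + O(6, -10)) + A(13, n(6)) = (0 - 10) + (6 + 3*6) = -10 + (6 + 18) = -10 + 24 = 14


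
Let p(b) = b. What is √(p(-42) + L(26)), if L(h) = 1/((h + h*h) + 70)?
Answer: I*√6257639/386 ≈ 6.4806*I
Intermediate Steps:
L(h) = 1/(70 + h + h²) (L(h) = 1/((h + h²) + 70) = 1/(70 + h + h²))
√(p(-42) + L(26)) = √(-42 + 1/(70 + 26 + 26²)) = √(-42 + 1/(70 + 26 + 676)) = √(-42 + 1/772) = √(-32423/772) = I*√6257639/386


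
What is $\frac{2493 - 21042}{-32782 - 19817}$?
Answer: $\frac{6183}{17533} \approx 0.35265$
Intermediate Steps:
$\frac{2493 - 21042}{-32782 - 19817} = - \frac{18549}{-52599} = \left(-18549\right) \left(- \frac{1}{52599}\right) = \frac{6183}{17533}$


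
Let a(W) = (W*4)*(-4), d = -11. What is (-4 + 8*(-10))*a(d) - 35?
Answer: -14819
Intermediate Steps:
a(W) = -16*W (a(W) = (4*W)*(-4) = -16*W)
(-4 + 8*(-10))*a(d) - 35 = (-4 + 8*(-10))*(-16*(-11)) - 35 = (-4 - 80)*176 - 35 = -84*176 - 35 = -14784 - 35 = -14819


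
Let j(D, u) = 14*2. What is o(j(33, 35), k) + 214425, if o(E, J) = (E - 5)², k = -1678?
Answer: 214954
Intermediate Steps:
j(D, u) = 28
o(E, J) = (-5 + E)²
o(j(33, 35), k) + 214425 = (-5 + 28)² + 214425 = 23² + 214425 = 529 + 214425 = 214954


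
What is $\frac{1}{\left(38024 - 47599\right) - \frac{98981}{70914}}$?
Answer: $- \frac{70914}{679100531} \approx -0.00010442$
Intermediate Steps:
$\frac{1}{\left(38024 - 47599\right) - \frac{98981}{70914}} = \frac{1}{-9575 - \frac{98981}{70914}} = \frac{1}{- \frac{679100531}{70914}} = - \frac{70914}{679100531}$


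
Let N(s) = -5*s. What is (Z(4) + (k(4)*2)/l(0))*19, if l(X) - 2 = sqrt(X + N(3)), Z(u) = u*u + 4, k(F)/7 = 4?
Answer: 492 - 56*I*sqrt(15) ≈ 492.0 - 216.89*I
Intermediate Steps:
k(F) = 28 (k(F) = 7*4 = 28)
Z(u) = 4 + u**2 (Z(u) = u**2 + 4 = 4 + u**2)
l(X) = 2 + sqrt(-15 + X) (l(X) = 2 + sqrt(X - 5*3) = 2 + sqrt(X - 15) = 2 + sqrt(-15 + X))
(Z(4) + (k(4)*2)/l(0))*19 = ((4 + 4**2) + (28*2)/(2 + sqrt(-15 + 0)))*19 = ((4 + 16) + 56/(2 + sqrt(-15)))*19 = (20 + 56/(2 + I*sqrt(15)))*19 = 380 + 1064/(2 + I*sqrt(15))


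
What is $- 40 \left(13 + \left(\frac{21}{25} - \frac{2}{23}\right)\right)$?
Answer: $- \frac{63264}{115} \approx -550.12$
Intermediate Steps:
$- 40 \left(13 + \left(\frac{21}{25} - \frac{2}{23}\right)\right) = - 40 \left(13 + \frac{433}{575}\right) = \left(-40\right) \frac{7908}{575} = - \frac{63264}{115}$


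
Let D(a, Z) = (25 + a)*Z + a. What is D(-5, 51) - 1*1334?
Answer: -319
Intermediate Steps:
D(a, Z) = a + Z*(25 + a) (D(a, Z) = Z*(25 + a) + a = a + Z*(25 + a))
D(-5, 51) - 1*1334 = (-5 + 25*51 + 51*(-5)) - 1*1334 = (-5 + 1275 - 255) - 1334 = 1015 - 1334 = -319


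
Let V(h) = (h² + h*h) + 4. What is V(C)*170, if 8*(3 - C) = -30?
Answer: 64685/4 ≈ 16171.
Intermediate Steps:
C = 27/4 (C = 3 - ⅛*(-30) = 3 + 15/4 = 27/4 ≈ 6.7500)
V(h) = 4 + 2*h² (V(h) = (h² + h²) + 4 = 2*h² + 4 = 4 + 2*h²)
V(C)*170 = (4 + 2*(27/4)²)*170 = (4 + 2*(729/16))*170 = (4 + 729/8)*170 = (761/8)*170 = 64685/4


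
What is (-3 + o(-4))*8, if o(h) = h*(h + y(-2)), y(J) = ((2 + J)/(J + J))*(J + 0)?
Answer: 104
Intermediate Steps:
y(J) = 1 + J/2 (y(J) = ((2 + J)/((2*J)))*J = ((2 + J)*(1/(2*J)))*J = ((2 + J)/(2*J))*J = 1 + J/2)
o(h) = h**2 (o(h) = h*(h + (1 + (1/2)*(-2))) = h*(h + (1 - 1)) = h*(h + 0) = h*h = h**2)
(-3 + o(-4))*8 = (-3 + (-4)**2)*8 = (-3 + 16)*8 = 13*8 = 104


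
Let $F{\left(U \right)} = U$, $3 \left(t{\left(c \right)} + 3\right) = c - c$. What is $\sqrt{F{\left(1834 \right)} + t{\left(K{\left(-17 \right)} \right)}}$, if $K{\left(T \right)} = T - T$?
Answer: $\sqrt{1831} \approx 42.79$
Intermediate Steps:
$K{\left(T \right)} = 0$
$t{\left(c \right)} = -3$ ($t{\left(c \right)} = -3 + \frac{c - c}{3} = -3 + \frac{1}{3} \cdot 0 = -3 + 0 = -3$)
$\sqrt{F{\left(1834 \right)} + t{\left(K{\left(-17 \right)} \right)}} = \sqrt{1834 - 3} = \sqrt{1831}$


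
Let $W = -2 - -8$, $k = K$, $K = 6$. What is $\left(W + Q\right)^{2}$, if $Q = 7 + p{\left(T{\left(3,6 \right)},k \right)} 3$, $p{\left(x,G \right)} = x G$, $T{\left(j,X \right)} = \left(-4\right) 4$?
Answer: $75625$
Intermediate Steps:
$k = 6$
$T{\left(j,X \right)} = -16$
$p{\left(x,G \right)} = G x$
$W = 6$ ($W = -2 + 8 = 6$)
$Q = -281$ ($Q = 7 + 6 \left(-16\right) 3 = 7 - 288 = -281$)
$\left(W + Q\right)^{2} = \left(6 - 281\right)^{2} = \left(-275\right)^{2} = 75625$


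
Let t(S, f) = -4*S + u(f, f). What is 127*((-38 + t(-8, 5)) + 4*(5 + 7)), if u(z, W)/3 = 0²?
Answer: 5334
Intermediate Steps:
u(z, W) = 0 (u(z, W) = 3*0² = 3*0 = 0)
t(S, f) = -4*S (t(S, f) = -4*S + 0 = -4*S)
127*((-38 + t(-8, 5)) + 4*(5 + 7)) = 127*((-38 - 4*(-8)) + 4*(5 + 7)) = 127*((-38 + 32) + 4*12) = 127*(-6 + 48) = 127*42 = 5334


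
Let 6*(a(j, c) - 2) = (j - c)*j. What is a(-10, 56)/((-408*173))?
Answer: -14/8823 ≈ -0.0015868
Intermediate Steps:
a(j, c) = 2 + j*(j - c)/6 (a(j, c) = 2 + ((j - c)*j)/6 = 2 + (j*(j - c))/6 = 2 + j*(j - c)/6)
a(-10, 56)/((-408*173)) = (2 + (⅙)*(-10)² - ⅙*56*(-10))/((-408*173)) = (2 + (⅙)*100 + 280/3)/(-70584) = (2 + 50/3 + 280/3)*(-1/70584) = 112*(-1/70584) = -14/8823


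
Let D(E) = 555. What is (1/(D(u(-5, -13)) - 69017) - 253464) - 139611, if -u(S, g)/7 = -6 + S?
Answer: -26910700651/68462 ≈ -3.9308e+5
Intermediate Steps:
u(S, g) = 42 - 7*S (u(S, g) = -7*(-6 + S) = 42 - 7*S)
(1/(D(u(-5, -13)) - 69017) - 253464) - 139611 = (1/(555 - 69017) - 253464) - 139611 = (1/(-68462) - 253464) - 139611 = (-1/68462 - 253464) - 139611 = -17352652369/68462 - 139611 = -26910700651/68462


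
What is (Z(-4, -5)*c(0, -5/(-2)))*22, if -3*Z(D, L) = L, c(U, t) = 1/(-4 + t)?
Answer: -220/9 ≈ -24.444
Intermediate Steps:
Z(D, L) = -L/3
(Z(-4, -5)*c(0, -5/(-2)))*22 = ((-⅓*(-5))/(-4 - 5/(-2)))*22 = (5/(3*(-4 - 5*(-½))))*22 = (5/(3*(-4 + 5/2)))*22 = (5/(3*(-3/2)))*22 = ((5/3)*(-⅔))*22 = -10/9*22 = -220/9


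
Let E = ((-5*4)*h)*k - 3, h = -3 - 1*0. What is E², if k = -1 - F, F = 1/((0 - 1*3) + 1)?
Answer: 1089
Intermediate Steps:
F = -½ (F = 1/((0 - 3) + 1) = 1/(-3 + 1) = 1/(-2) = -½ ≈ -0.50000)
k = -½ (k = -1 - 1*(-½) = -1 + ½ = -½ ≈ -0.50000)
h = -3 (h = -3 + 0 = -3)
E = -33 (E = (-5*4*(-3))*(-½) - 3 = -20*(-3)*(-½) - 3 = 60*(-½) - 3 = -30 - 3 = -33)
E² = (-33)² = 1089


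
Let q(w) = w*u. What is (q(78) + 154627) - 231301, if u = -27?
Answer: -78780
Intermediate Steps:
q(w) = -27*w (q(w) = w*(-27) = -27*w)
(q(78) + 154627) - 231301 = (-27*78 + 154627) - 231301 = (-2106 + 154627) - 231301 = 152521 - 231301 = -78780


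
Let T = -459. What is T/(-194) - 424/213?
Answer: 15511/41322 ≈ 0.37537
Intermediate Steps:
T/(-194) - 424/213 = -459/(-194) - 424/213 = -459*(-1/194) - 424*1/213 = 459/194 - 424/213 = 15511/41322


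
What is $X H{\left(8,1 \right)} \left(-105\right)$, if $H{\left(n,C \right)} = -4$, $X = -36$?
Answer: $-15120$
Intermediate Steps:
$X H{\left(8,1 \right)} \left(-105\right) = \left(-36\right) \left(-4\right) \left(-105\right) = 144 \left(-105\right) = -15120$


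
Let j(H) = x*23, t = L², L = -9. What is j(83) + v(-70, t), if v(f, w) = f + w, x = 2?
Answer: 57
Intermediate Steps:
t = 81 (t = (-9)² = 81)
j(H) = 46 (j(H) = 2*23 = 46)
j(83) + v(-70, t) = 46 + (-70 + 81) = 46 + 11 = 57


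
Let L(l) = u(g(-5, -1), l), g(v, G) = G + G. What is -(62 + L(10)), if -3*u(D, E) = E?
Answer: -176/3 ≈ -58.667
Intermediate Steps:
g(v, G) = 2*G
u(D, E) = -E/3
L(l) = -l/3
-(62 + L(10)) = -(62 - ⅓*10) = -(62 - 10/3) = -1*176/3 = -176/3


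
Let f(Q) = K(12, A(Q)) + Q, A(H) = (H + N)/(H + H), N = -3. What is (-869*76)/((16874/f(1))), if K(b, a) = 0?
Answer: -3002/767 ≈ -3.9140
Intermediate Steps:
A(H) = (-3 + H)/(2*H) (A(H) = (H - 3)/(H + H) = (-3 + H)/((2*H)) = (-3 + H)*(1/(2*H)) = (-3 + H)/(2*H))
f(Q) = Q (f(Q) = 0 + Q = Q)
(-869*76)/((16874/f(1))) = (-869*76)/((16874/1)) = -66044/(16874*1) = -66044/16874 = -66044*1/16874 = -3002/767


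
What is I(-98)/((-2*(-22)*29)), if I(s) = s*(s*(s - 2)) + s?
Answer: -43659/58 ≈ -752.74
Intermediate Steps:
I(s) = s + s**2*(-2 + s) (I(s) = s*(s*(-2 + s)) + s = s**2*(-2 + s) + s = s + s**2*(-2 + s))
I(-98)/((-2*(-22)*29)) = (-98*(1 + (-98)**2 - 2*(-98)))/((-2*(-22)*29)) = (-98*(1 + 9604 + 196))/((44*29)) = -98*9801/1276 = -960498*1/1276 = -43659/58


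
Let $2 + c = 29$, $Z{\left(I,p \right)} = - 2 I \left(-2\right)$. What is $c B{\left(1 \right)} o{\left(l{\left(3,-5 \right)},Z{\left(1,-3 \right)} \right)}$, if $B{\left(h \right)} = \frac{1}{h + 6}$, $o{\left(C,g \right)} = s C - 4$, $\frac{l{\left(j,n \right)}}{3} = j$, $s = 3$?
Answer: $\frac{621}{7} \approx 88.714$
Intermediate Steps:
$Z{\left(I,p \right)} = 4 I$
$c = 27$ ($c = -2 + 29 = 27$)
$l{\left(j,n \right)} = 3 j$
$o{\left(C,g \right)} = -4 + 3 C$ ($o{\left(C,g \right)} = 3 C - 4 = -4 + 3 C$)
$B{\left(h \right)} = \frac{1}{6 + h}$
$c B{\left(1 \right)} o{\left(l{\left(3,-5 \right)},Z{\left(1,-3 \right)} \right)} = \frac{27}{6 + 1} \left(-4 + 3 \cdot 3 \cdot 3\right) = \frac{27}{7} \left(-4 + 3 \cdot 9\right) = 27 \cdot \frac{1}{7} \left(-4 + 27\right) = \frac{27}{7} \cdot 23 = \frac{621}{7}$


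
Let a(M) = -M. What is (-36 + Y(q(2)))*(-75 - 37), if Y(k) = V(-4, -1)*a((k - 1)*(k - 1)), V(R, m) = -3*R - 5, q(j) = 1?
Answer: 4032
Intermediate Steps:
V(R, m) = -5 - 3*R
Y(k) = -7*(-1 + k)² (Y(k) = (-5 - 3*(-4))*(-(k - 1)*(k - 1)) = (-5 + 12)*(-(-1 + k)*(-1 + k)) = 7*(-(-1 + k)²) = -7*(-1 + k)²)
(-36 + Y(q(2)))*(-75 - 37) = (-36 - 7*(-1 + 1)²)*(-75 - 37) = (-36 - 7*0²)*(-112) = (-36 - 7*0)*(-112) = (-36 + 0)*(-112) = -36*(-112) = 4032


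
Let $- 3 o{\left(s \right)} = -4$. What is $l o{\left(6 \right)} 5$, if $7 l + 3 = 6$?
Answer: $\frac{20}{7} \approx 2.8571$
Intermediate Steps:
$l = \frac{3}{7}$ ($l = - \frac{3}{7} + \frac{1}{7} \cdot 6 = - \frac{3}{7} + \frac{6}{7} = \frac{3}{7} \approx 0.42857$)
$o{\left(s \right)} = \frac{4}{3}$ ($o{\left(s \right)} = \left(- \frac{1}{3}\right) \left(-4\right) = \frac{4}{3}$)
$l o{\left(6 \right)} 5 = \frac{3}{7} \cdot \frac{4}{3} \cdot 5 = \frac{4}{7} \cdot 5 = \frac{20}{7}$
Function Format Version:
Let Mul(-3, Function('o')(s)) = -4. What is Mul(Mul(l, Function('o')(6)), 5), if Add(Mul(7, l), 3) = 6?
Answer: Rational(20, 7) ≈ 2.8571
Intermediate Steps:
l = Rational(3, 7) (l = Add(Rational(-3, 7), Mul(Rational(1, 7), 6)) = Add(Rational(-3, 7), Rational(6, 7)) = Rational(3, 7) ≈ 0.42857)
Function('o')(s) = Rational(4, 3) (Function('o')(s) = Mul(Rational(-1, 3), -4) = Rational(4, 3))
Mul(Mul(l, Function('o')(6)), 5) = Mul(Mul(Rational(3, 7), Rational(4, 3)), 5) = Mul(Rational(4, 7), 5) = Rational(20, 7)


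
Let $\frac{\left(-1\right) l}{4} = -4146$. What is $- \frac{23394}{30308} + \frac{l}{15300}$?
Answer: $\frac{6029153}{19321350} \approx 0.31205$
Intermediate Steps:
$l = 16584$ ($l = \left(-4\right) \left(-4146\right) = 16584$)
$- \frac{23394}{30308} + \frac{l}{15300} = - \frac{23394}{30308} + \frac{16584}{15300} = \left(-23394\right) \frac{1}{30308} + 16584 \cdot \frac{1}{15300} = - \frac{11697}{15154} + \frac{1382}{1275} = \frac{6029153}{19321350}$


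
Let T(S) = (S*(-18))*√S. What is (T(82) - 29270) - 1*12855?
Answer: -42125 - 1476*√82 ≈ -55491.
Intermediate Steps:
T(S) = -18*S^(3/2) (T(S) = (-18*S)*√S = -18*S^(3/2))
(T(82) - 29270) - 1*12855 = (-1476*√82 - 29270) - 1*12855 = (-1476*√82 - 29270) - 12855 = (-29270 - 1476*√82) - 12855 = -42125 - 1476*√82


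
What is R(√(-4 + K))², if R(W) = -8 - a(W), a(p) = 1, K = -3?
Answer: 81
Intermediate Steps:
R(W) = -9 (R(W) = -8 - 1*1 = -8 - 1 = -9)
R(√(-4 + K))² = (-9)² = 81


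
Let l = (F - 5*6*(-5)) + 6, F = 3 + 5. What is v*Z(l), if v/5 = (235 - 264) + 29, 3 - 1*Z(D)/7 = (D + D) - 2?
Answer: 0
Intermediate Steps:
F = 8
l = 164 (l = (8 - 5*6*(-5)) + 6 = (8 - 30*(-5)) + 6 = (8 + 150) + 6 = 158 + 6 = 164)
Z(D) = 35 - 14*D (Z(D) = 21 - 7*((D + D) - 2) = 21 - 7*(2*D - 2) = 21 - 7*(-2 + 2*D) = 21 + (14 - 14*D) = 35 - 14*D)
v = 0 (v = 5*((235 - 264) + 29) = 5*(-29 + 29) = 5*0 = 0)
v*Z(l) = 0*(35 - 14*164) = 0*(35 - 2296) = 0*(-2261) = 0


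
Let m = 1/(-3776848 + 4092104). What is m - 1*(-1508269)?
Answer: 475490851865/315256 ≈ 1.5083e+6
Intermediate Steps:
m = 1/315256 ≈ 3.1720e-6
m - 1*(-1508269) = 1/315256 - 1*(-1508269) = 1/315256 + 1508269 = 475490851865/315256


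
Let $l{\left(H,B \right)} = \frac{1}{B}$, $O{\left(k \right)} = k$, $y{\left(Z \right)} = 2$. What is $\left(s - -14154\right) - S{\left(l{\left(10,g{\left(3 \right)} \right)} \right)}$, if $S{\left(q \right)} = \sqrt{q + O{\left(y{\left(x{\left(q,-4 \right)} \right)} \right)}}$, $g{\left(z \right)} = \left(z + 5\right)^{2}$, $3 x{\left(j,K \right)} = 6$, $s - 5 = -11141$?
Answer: $3018 - \frac{\sqrt{129}}{8} \approx 3016.6$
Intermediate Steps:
$s = -11136$ ($s = 5 - 11141 = -11136$)
$x{\left(j,K \right)} = 2$ ($x{\left(j,K \right)} = \frac{1}{3} \cdot 6 = 2$)
$g{\left(z \right)} = \left(5 + z\right)^{2}$
$S{\left(q \right)} = \sqrt{2 + q}$ ($S{\left(q \right)} = \sqrt{q + 2} = \sqrt{2 + q}$)
$\left(s - -14154\right) - S{\left(l{\left(10,g{\left(3 \right)} \right)} \right)} = \left(-11136 - -14154\right) - \sqrt{2 + \frac{1}{\left(5 + 3\right)^{2}}} = \left(-11136 + 14154\right) - \sqrt{2 + \frac{1}{8^{2}}} = 3018 - \sqrt{2 + \frac{1}{64}} = 3018 - \sqrt{\frac{129}{64}} = 3018 - \frac{\sqrt{129}}{8}$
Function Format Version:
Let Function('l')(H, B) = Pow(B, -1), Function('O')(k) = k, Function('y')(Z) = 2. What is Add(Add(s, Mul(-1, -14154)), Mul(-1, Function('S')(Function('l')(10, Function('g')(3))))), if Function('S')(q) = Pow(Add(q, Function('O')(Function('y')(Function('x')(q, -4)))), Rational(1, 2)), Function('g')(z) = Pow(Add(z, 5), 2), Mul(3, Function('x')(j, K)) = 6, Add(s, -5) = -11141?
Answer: Add(3018, Mul(Rational(-1, 8), Pow(129, Rational(1, 2)))) ≈ 3016.6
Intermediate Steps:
s = -11136 (s = Add(5, -11141) = -11136)
Function('x')(j, K) = 2 (Function('x')(j, K) = Mul(Rational(1, 3), 6) = 2)
Function('g')(z) = Pow(Add(5, z), 2)
Function('S')(q) = Pow(Add(2, q), Rational(1, 2)) (Function('S')(q) = Pow(Add(q, 2), Rational(1, 2)) = Pow(Add(2, q), Rational(1, 2)))
Add(Add(s, Mul(-1, -14154)), Mul(-1, Function('S')(Function('l')(10, Function('g')(3))))) = Add(Add(-11136, Mul(-1, -14154)), Mul(-1, Pow(Add(2, Pow(Pow(Add(5, 3), 2), -1)), Rational(1, 2)))) = Add(Add(-11136, 14154), Mul(-1, Pow(Add(2, Pow(Pow(8, 2), -1)), Rational(1, 2)))) = Add(3018, Mul(-1, Pow(Add(2, Pow(64, -1)), Rational(1, 2)))) = Add(3018, Mul(-1, Pow(Add(2, Rational(1, 64)), Rational(1, 2)))) = Add(3018, Mul(-1, Pow(Rational(129, 64), Rational(1, 2)))) = Add(3018, Mul(-1, Mul(Rational(1, 8), Pow(129, Rational(1, 2))))) = Add(3018, Mul(Rational(-1, 8), Pow(129, Rational(1, 2))))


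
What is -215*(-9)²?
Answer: -17415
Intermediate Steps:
-215*(-9)² = -215*81 = -17415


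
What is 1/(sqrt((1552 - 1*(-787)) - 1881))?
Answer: sqrt(458)/458 ≈ 0.046727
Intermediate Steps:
1/(sqrt((1552 - 1*(-787)) - 1881)) = 1/(sqrt((1552 + 787) - 1881)) = 1/(sqrt(2339 - 1881)) = 1/(sqrt(458)) = sqrt(458)/458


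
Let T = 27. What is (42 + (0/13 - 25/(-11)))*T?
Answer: 13149/11 ≈ 1195.4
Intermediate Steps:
(42 + (0/13 - 25/(-11)))*T = (42 + (0/13 - 25/(-11)))*27 = (42 + (0*(1/13) - 25*(-1/11)))*27 = (42 + (0 + 25/11))*27 = (42 + 25/11)*27 = (487/11)*27 = 13149/11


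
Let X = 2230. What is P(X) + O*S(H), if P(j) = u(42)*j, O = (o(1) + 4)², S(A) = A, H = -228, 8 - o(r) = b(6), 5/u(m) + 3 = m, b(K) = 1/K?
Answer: -1233977/39 ≈ -31640.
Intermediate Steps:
u(m) = 5/(-3 + m)
o(r) = 47/6 (o(r) = 8 - 1/6 = 8 - 1*⅙ = 8 - ⅙ = 47/6)
O = 5041/36 (O = (47/6 + 4)² = (71/6)² = 5041/36 ≈ 140.03)
P(j) = 5*j/39 (P(j) = (5/(-3 + 42))*j = (5/39)*j = (5*(1/39))*j = 5*j/39)
P(X) + O*S(H) = (5/39)*2230 + (5041/36)*(-228) = 11150/39 - 95779/3 = -1233977/39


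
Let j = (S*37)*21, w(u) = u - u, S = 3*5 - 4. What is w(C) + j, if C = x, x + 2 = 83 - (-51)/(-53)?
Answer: 8547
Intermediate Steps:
x = 4242/53 (x = -2 + (83 - (-51)/(-53)) = -2 + (83 - (-51)*(-1)/53) = -2 + (83 - 1*51/53) = -2 + (83 - 51/53) = -2 + 4348/53 = 4242/53 ≈ 80.038)
C = 4242/53 ≈ 80.038
S = 11 (S = 15 - 4 = 11)
w(u) = 0
j = 8547 (j = (11*37)*21 = 407*21 = 8547)
w(C) + j = 0 + 8547 = 8547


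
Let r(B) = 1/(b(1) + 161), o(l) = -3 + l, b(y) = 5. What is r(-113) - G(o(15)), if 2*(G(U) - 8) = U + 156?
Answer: -15271/166 ≈ -91.994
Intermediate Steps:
G(U) = 86 + U/2 (G(U) = 8 + (U + 156)/2 = 8 + (156 + U)/2 = 8 + (78 + U/2) = 86 + U/2)
r(B) = 1/166 (r(B) = 1/(5 + 161) = 1/166)
r(-113) - G(o(15)) = 1/166 - (86 + (-3 + 15)/2) = 1/166 - (86 + (1/2)*12) = 1/166 - (86 + 6) = 1/166 - 1*92 = 1/166 - 92 = -15271/166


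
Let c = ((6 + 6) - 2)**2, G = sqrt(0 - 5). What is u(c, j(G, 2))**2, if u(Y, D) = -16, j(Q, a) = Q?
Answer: 256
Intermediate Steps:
G = I*sqrt(5) (G = sqrt(-5) = I*sqrt(5) ≈ 2.2361*I)
c = 100 (c = (12 - 2)**2 = 10**2 = 100)
u(c, j(G, 2))**2 = (-16)**2 = 256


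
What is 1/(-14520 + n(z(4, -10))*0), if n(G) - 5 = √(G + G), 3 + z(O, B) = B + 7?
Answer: -1/14520 ≈ -6.8870e-5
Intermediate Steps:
z(O, B) = 4 + B (z(O, B) = -3 + (B + 7) = -3 + (7 + B) = 4 + B)
n(G) = 5 + √2*√G (n(G) = 5 + √(G + G) = 5 + √(2*G) = 5 + √2*√G)
1/(-14520 + n(z(4, -10))*0) = 1/(-14520 + (5 + √2*√(4 - 10))*0) = 1/(-14520 + (5 + √2*√(-6))*0) = 1/(-14520 + (5 + √2*(I*√6))*0) = 1/(-14520 + (5 + 2*I*√3)*0) = 1/(-14520 + 0) = 1/(-14520) = -1/14520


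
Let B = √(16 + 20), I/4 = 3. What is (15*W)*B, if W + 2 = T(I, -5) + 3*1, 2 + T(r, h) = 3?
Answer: 180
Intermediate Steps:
I = 12 (I = 4*3 = 12)
T(r, h) = 1 (T(r, h) = -2 + 3 = 1)
B = 6 (B = √36 = 6)
W = 2 (W = -2 + (1 + 3*1) = -2 + (1 + 3) = -2 + 4 = 2)
(15*W)*B = (15*2)*6 = 30*6 = 180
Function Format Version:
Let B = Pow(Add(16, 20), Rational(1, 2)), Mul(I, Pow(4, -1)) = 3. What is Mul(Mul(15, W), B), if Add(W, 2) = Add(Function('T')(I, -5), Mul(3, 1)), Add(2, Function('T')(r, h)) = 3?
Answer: 180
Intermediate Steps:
I = 12 (I = Mul(4, 3) = 12)
Function('T')(r, h) = 1 (Function('T')(r, h) = Add(-2, 3) = 1)
B = 6 (B = Pow(36, Rational(1, 2)) = 6)
W = 2 (W = Add(-2, Add(1, Mul(3, 1))) = Add(-2, Add(1, 3)) = Add(-2, 4) = 2)
Mul(Mul(15, W), B) = Mul(Mul(15, 2), 6) = Mul(30, 6) = 180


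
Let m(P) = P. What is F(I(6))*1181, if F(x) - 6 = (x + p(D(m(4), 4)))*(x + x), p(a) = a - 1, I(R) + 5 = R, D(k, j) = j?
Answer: 16534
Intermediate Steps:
I(R) = -5 + R
p(a) = -1 + a
F(x) = 6 + 2*x*(3 + x) (F(x) = 6 + (x + (-1 + 4))*(x + x) = 6 + (x + 3)*(2*x) = 6 + (3 + x)*(2*x) = 6 + 2*x*(3 + x))
F(I(6))*1181 = (6 + 2*(-5 + 6)**2 + 6*(-5 + 6))*1181 = (6 + 2*1**2 + 6*1)*1181 = (6 + 2*1 + 6)*1181 = (6 + 2 + 6)*1181 = 14*1181 = 16534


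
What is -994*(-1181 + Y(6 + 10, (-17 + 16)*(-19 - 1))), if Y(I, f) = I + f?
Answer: 1138130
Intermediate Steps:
-994*(-1181 + Y(6 + 10, (-17 + 16)*(-19 - 1))) = -994*(-1181 + ((6 + 10) + (-17 + 16)*(-19 - 1))) = -994*(-1181 + (16 - 1*(-20))) = -994*(-1181 + (16 + 20)) = -994*(-1181 + 36) = -994*(-1145) = 1138130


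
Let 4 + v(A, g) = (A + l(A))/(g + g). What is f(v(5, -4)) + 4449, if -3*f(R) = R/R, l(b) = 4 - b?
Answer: 13346/3 ≈ 4448.7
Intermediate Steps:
v(A, g) = -4 + 2/g (v(A, g) = -4 + (A + (4 - A))/(g + g) = -4 + 4/((2*g)) = -4 + 4*(1/(2*g)) = -4 + 2/g)
f(R) = -⅓ (f(R) = -R/(3*R) = -⅓*1 = -⅓)
f(v(5, -4)) + 4449 = -⅓ + 4449 = 13346/3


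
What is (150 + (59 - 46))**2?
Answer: 26569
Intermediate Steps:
(150 + (59 - 46))**2 = (150 + 13)**2 = 163**2 = 26569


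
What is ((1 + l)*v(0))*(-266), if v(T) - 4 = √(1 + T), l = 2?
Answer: -3990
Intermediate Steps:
v(T) = 4 + √(1 + T)
((1 + l)*v(0))*(-266) = ((1 + 2)*(4 + √(1 + 0)))*(-266) = (3*(4 + √1))*(-266) = (3*(4 + 1))*(-266) = (3*5)*(-266) = 15*(-266) = -3990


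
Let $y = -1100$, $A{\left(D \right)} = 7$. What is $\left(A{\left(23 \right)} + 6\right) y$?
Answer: $-14300$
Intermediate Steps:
$\left(A{\left(23 \right)} + 6\right) y = \left(7 + 6\right) \left(-1100\right) = 13 \left(-1100\right) = -14300$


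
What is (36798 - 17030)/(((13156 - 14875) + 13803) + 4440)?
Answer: 4942/4131 ≈ 1.1963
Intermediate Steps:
(36798 - 17030)/(((13156 - 14875) + 13803) + 4440) = 19768/((-1719 + 13803) + 4440) = 19768/(12084 + 4440) = 19768/16524 = 19768*(1/16524) = 4942/4131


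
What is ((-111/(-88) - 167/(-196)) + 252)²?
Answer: 1200639573169/18593344 ≈ 64574.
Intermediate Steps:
((-111/(-88) - 167/(-196)) + 252)² = ((-111*(-1/88) - 167*(-1/196)) + 252)² = ((111/88 + 167/196) + 252)² = (9113/4312 + 252)² = (1095737/4312)² = 1200639573169/18593344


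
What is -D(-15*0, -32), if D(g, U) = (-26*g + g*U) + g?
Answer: 0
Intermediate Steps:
D(g, U) = -25*g + U*g (D(g, U) = (-26*g + U*g) + g = -25*g + U*g)
-D(-15*0, -32) = -(-15*0)*(-25 - 32) = -0*(-57) = -1*0 = 0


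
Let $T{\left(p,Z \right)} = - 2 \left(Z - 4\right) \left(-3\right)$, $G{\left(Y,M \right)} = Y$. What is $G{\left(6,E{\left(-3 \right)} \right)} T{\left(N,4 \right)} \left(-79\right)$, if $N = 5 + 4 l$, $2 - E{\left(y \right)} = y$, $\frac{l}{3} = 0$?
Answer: $0$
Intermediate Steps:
$l = 0$ ($l = 3 \cdot 0 = 0$)
$E{\left(y \right)} = 2 - y$
$N = 5$ ($N = 5 + 4 \cdot 0 = 5 + 0 = 5$)
$T{\left(p,Z \right)} = -24 + 6 Z$ ($T{\left(p,Z \right)} = - 2 \left(-4 + Z\right) \left(-3\right) = - 2 \left(12 - 3 Z\right) = -24 + 6 Z$)
$G{\left(6,E{\left(-3 \right)} \right)} T{\left(N,4 \right)} \left(-79\right) = 6 \left(-24 + 6 \cdot 4\right) \left(-79\right) = 6 \left(-24 + 24\right) \left(-79\right) = 6 \cdot 0 \left(-79\right) = 0 \left(-79\right) = 0$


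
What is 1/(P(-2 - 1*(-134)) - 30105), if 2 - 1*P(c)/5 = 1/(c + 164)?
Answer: -296/8908125 ≈ -3.3228e-5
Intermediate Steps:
P(c) = 10 - 5/(164 + c) (P(c) = 10 - 5/(c + 164) = 10 - 5/(164 + c))
1/(P(-2 - 1*(-134)) - 30105) = 1/(5*(327 + 2*(-2 - 1*(-134)))/(164 + (-2 - 1*(-134))) - 30105) = 1/(5*(327 + 2*(-2 + 134))/(164 + (-2 + 134)) - 30105) = 1/(5*(327 + 2*132)/(164 + 132) - 30105) = 1/(5*(327 + 264)/296 - 30105) = 1/(5*(1/296)*591 - 30105) = 1/(2955/296 - 30105) = 1/(-8908125/296) = -296/8908125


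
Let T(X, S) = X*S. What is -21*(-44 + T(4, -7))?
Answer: 1512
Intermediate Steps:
T(X, S) = S*X
-21*(-44 + T(4, -7)) = -21*(-44 - 7*4) = -21*(-44 - 28) = -21*(-72) = 1512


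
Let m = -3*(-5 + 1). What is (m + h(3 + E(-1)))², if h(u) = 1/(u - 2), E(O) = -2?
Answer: 121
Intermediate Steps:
m = 12 (m = -3*(-4) = 12)
h(u) = 1/(-2 + u)
(m + h(3 + E(-1)))² = (12 + 1/(-2 + (3 - 2)))² = (12 + 1/(-2 + 1))² = (12 + 1/(-1))² = (12 - 1)² = 11² = 121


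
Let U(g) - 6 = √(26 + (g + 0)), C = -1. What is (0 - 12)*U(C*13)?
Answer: -72 - 12*√13 ≈ -115.27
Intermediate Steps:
U(g) = 6 + √(26 + g) (U(g) = 6 + √(26 + (g + 0)) = 6 + √(26 + g))
(0 - 12)*U(C*13) = (0 - 12)*(6 + √(26 - 1*13)) = -12*(6 + √(26 - 13)) = -12*(6 + √13) = -72 - 12*√13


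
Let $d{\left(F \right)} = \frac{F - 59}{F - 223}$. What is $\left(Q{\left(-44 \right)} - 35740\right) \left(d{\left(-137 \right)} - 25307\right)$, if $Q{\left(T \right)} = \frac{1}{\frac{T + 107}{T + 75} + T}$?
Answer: $\frac{11766937752439}{13010} \approx 9.0445 \cdot 10^{8}$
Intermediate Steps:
$Q{\left(T \right)} = \frac{1}{T + \frac{107 + T}{75 + T}}$ ($Q{\left(T \right)} = \frac{1}{\frac{107 + T}{75 + T} + T} = \frac{1}{T + \frac{107 + T}{75 + T}}$)
$d{\left(F \right)} = \frac{-59 + F}{-223 + F}$
$\left(Q{\left(-44 \right)} - 35740\right) \left(d{\left(-137 \right)} - 25307\right) = \left(\frac{75 - 44}{107 + \left(-44\right)^{2} + 76 \left(-44\right)} - 35740\right) \left(\frac{-59 - 137}{-223 - 137} - 25307\right) = \left(\frac{1}{107 + 1936 - 3344} \cdot 31 - 35740\right) \left(\frac{1}{-360} \left(-196\right) - 25307\right) = \left(\frac{1}{-1301} \cdot 31 - 35740\right) \left(\left(- \frac{1}{360}\right) \left(-196\right) - 25307\right) = \left(\left(- \frac{1}{1301}\right) 31 - 35740\right) \left(\frac{49}{90} - 25307\right) = \left(- \frac{31}{1301} - 35740\right) \left(- \frac{2277581}{90}\right) = \left(- \frac{46497771}{1301}\right) \left(- \frac{2277581}{90}\right) = \frac{11766937752439}{13010}$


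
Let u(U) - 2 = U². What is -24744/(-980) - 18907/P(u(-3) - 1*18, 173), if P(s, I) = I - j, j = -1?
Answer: -3555851/42630 ≈ -83.412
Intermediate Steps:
u(U) = 2 + U²
P(s, I) = 1 + I (P(s, I) = I - 1*(-1) = I + 1 = 1 + I)
-24744/(-980) - 18907/P(u(-3) - 1*18, 173) = -24744/(-980) - 18907/(1 + 173) = -24744*(-1/980) - 18907/174 = 6186/245 - 18907*1/174 = 6186/245 - 18907/174 = -3555851/42630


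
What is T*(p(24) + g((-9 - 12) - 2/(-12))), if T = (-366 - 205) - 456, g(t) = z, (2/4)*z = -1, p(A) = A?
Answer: -22594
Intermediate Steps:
z = -2 (z = 2*(-1) = -2)
g(t) = -2
T = -1027 (T = -571 - 456 = -1027)
T*(p(24) + g((-9 - 12) - 2/(-12))) = -1027*(24 - 2) = -1027*22 = -22594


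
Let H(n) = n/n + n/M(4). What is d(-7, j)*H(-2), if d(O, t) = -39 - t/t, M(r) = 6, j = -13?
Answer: -80/3 ≈ -26.667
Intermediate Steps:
H(n) = 1 + n/6 (H(n) = n/n + n/6 = 1 + n*(⅙) = 1 + n/6)
d(O, t) = -40 (d(O, t) = -39 - 1*1 = -39 - 1 = -40)
d(-7, j)*H(-2) = -40*(1 + (⅙)*(-2)) = -40*(1 - ⅓) = -40*⅔ = -80/3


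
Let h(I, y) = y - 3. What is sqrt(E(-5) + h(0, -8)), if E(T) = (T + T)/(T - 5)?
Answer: I*sqrt(10) ≈ 3.1623*I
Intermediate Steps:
E(T) = 2*T/(-5 + T) (E(T) = (2*T)/(-5 + T) = 2*T/(-5 + T))
h(I, y) = -3 + y
sqrt(E(-5) + h(0, -8)) = sqrt(2*(-5)/(-5 - 5) + (-3 - 8)) = sqrt(2*(-5)/(-10) - 11) = sqrt(2*(-5)*(-1/10) - 11) = sqrt(1 - 11) = sqrt(-10) = I*sqrt(10)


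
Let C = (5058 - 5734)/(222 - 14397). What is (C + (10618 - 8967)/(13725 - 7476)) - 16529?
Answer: -488034722642/29526525 ≈ -16529.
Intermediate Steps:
C = 676/14175 (C = -676/(-14175) = -676*(-1/14175) = 676/14175 ≈ 0.047690)
(C + (10618 - 8967)/(13725 - 7476)) - 16529 = (676/14175 + (10618 - 8967)/(13725 - 7476)) - 16529 = (676/14175 + 1651/6249) - 16529 = 9209083/29526525 - 16529 = -488034722642/29526525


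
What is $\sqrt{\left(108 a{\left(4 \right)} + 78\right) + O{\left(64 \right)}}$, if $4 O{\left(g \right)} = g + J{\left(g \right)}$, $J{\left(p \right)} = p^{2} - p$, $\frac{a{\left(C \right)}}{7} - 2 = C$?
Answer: $\sqrt{5638} \approx 75.087$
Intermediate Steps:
$a{\left(C \right)} = 14 + 7 C$
$O{\left(g \right)} = \frac{g}{4} + \frac{g \left(-1 + g\right)}{4}$ ($O{\left(g \right)} = \frac{g + g \left(-1 + g\right)}{4} = \frac{g}{4} + \frac{g \left(-1 + g\right)}{4}$)
$\sqrt{\left(108 a{\left(4 \right)} + 78\right) + O{\left(64 \right)}} = \sqrt{\left(108 \left(14 + 7 \cdot 4\right) + 78\right) + \frac{64^{2}}{4}} = \sqrt{\left(108 \left(14 + 28\right) + 78\right) + \frac{1}{4} \cdot 4096} = \sqrt{\left(108 \cdot 42 + 78\right) + 1024} = \sqrt{\left(4536 + 78\right) + 1024} = \sqrt{4614 + 1024} = \sqrt{5638}$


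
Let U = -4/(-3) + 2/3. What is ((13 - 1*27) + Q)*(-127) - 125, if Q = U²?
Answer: 1145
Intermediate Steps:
U = 2 (U = -4*(-⅓) + 2*(⅓) = 4/3 + ⅔ = 2)
Q = 4 (Q = 2² = 4)
((13 - 1*27) + Q)*(-127) - 125 = ((13 - 1*27) + 4)*(-127) - 125 = ((13 - 27) + 4)*(-127) - 125 = (-14 + 4)*(-127) - 125 = -10*(-127) - 125 = 1270 - 125 = 1145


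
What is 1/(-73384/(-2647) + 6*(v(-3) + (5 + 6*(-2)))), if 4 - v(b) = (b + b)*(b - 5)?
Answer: -2647/736598 ≈ -0.0035935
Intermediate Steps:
v(b) = 4 - 2*b*(-5 + b) (v(b) = 4 - (b + b)*(b - 5) = 4 - 2*b*(-5 + b))
1/(-73384/(-2647) + 6*(v(-3) + (5 + 6*(-2)))) = 1/(-73384/(-2647) + 6*((4 - 2*(-3)² + 10*(-3)) + (5 + 6*(-2)))) = 1/(-73384*(-1/2647) + 6*((4 - 2*9 - 30) + (5 - 12))) = 1/(73384/2647 + 6*((4 - 18 - 30) - 7)) = 1/(73384/2647 + 6*(-44 - 7)) = 1/(73384/2647 + 6*(-51)) = 1/(73384/2647 - 306) = 1/(-736598/2647) = -2647/736598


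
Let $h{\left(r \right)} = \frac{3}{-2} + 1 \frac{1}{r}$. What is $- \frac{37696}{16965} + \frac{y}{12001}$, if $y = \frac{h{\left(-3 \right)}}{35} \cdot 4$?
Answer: $- \frac{287886614}{129561705} \approx -2.222$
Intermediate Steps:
$h{\left(r \right)} = - \frac{3}{2} + \frac{1}{r}$ ($h{\left(r \right)} = 3 \left(- \frac{1}{2}\right) + \frac{1}{r} = - \frac{3}{2} + \frac{1}{r}$)
$y = - \frac{22}{105}$ ($y = \frac{- \frac{3}{2} + \frac{1}{-3}}{35} \cdot 4 = \frac{- \frac{3}{2} - \frac{1}{3}}{35} \cdot 4 = \frac{1}{35} \left(- \frac{11}{6}\right) 4 = \left(- \frac{11}{210}\right) 4 = - \frac{22}{105} \approx -0.20952$)
$- \frac{37696}{16965} + \frac{y}{12001} = - \frac{37696}{16965} - \frac{22}{105 \cdot 12001} = \left(-37696\right) \frac{1}{16965} - \frac{2}{114555} = - \frac{37696}{16965} - \frac{2}{114555} = - \frac{287886614}{129561705}$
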